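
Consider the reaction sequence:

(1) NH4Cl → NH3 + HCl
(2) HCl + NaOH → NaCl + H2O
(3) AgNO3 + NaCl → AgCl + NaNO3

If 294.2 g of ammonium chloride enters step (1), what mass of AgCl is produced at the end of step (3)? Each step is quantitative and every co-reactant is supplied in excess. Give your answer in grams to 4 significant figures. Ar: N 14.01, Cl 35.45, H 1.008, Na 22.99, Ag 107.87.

M(NH4Cl) = 14.01 + 4(1.008) + 35.45 = 53.492 g/mol.
M(AgCl) = 107.87 + 35.45 = 143.32 g/mol.
n(NH4Cl) = 294.2 / 53.492 = 5.4999 mol.
Reaction (1): NH4Cl→HCl ratio 1:1 ⇒ n(HCl) = 5.4999 mol.
Reaction (2): HCl→NaCl ratio 1:1 ⇒ n(NaCl) = 5.4999 mol.
Reaction (3): NaCl→AgCl ratio 1:1 ⇒ n(AgCl) = 5.4999 mol.
Mass of AgCl = 5.4999 × 143.32 = 788.24 g.

788.2 g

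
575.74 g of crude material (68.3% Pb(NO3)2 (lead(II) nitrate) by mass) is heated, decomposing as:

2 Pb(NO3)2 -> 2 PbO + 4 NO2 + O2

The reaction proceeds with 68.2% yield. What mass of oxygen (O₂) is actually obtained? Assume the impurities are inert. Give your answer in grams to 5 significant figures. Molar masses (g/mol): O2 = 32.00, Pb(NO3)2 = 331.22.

Pure Pb(NO3)2 available = 575.74 g × 0.683 = 393.230 g.
n(Pb(NO3)2) = 393.230 g / 331.22 g/mol = 1.18722 mol.
From the equation the Pb(NO3)2:O2 mole ratio is 2:1, so n(O2) = 1.18722 × 1/2 = 0.593609 mol.
Mass of O2 = 0.593609 mol × 32.00 g/mol = 18.9955 g.
Actual mass collected = 18.9955 g × 0.682 = 12.9549 g.

12.955 g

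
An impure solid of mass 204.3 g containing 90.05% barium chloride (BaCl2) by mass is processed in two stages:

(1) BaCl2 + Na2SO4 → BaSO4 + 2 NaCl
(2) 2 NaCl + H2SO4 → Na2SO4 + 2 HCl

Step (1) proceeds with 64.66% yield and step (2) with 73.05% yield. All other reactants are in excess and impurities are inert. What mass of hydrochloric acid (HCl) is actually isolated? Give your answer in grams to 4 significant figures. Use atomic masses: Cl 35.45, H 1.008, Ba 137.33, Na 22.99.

Pure BaCl2 = 204.3 × 0.9005 = 183.97 g.
M(BaCl2) = 137.33 + 2(35.45) = 208.23 g/mol.
M(HCl) = 1.008 + 35.45 = 36.458 g/mol.
n(BaCl2) = 183.97 / 208.23 = 0.88350 mol.
Step 1 (BaCl2:NaCl = 1:2): theoretical n(NaCl) = 1.7670 mol; at 64.66% yield, n(NaCl) = 1.1425 mol.
Step 2 (NaCl:HCl = 2:2): theoretical n(HCl) = 1.1425 mol, so theoretical mass = 1.1425 × 36.458 = 41.655 g.
At 73.05% yield, actual mass of HCl = 41.655 × 0.7305 = 30.429 g.

30.43 g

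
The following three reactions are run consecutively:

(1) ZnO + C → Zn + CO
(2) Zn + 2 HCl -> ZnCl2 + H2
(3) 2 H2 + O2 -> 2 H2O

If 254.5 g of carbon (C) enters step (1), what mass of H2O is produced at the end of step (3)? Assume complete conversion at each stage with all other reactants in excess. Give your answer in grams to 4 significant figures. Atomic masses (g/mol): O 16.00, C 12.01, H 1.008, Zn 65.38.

381.8 g

M(C) = 12.01 g/mol.
M(H2O) = 2(1.008) + 16.00 = 18.016 g/mol.
n(C) = 254.5 / 12.01 = 21.191 mol.
Reaction (1): C→Zn ratio 1:1 ⇒ n(Zn) = 21.191 mol.
Reaction (2): Zn→H2 ratio 1:1 ⇒ n(H2) = 21.191 mol.
Reaction (3): H2→H2O ratio 2:2 ⇒ n(H2O) = 21.191 mol.
Mass of H2O = 21.191 × 18.016 = 381.77 g.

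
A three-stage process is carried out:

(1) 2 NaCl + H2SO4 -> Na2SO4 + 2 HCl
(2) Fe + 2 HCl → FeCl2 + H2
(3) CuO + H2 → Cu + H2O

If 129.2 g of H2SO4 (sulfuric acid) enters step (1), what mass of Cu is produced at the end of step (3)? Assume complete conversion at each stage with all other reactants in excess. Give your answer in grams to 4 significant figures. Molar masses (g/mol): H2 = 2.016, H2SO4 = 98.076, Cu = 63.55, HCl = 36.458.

83.72 g

n(H2SO4) = 129.2 / 98.076 = 1.3173 mol.
Reaction (1): H2SO4→HCl ratio 1:2 ⇒ n(HCl) = 2.6347 mol.
Reaction (2): HCl→H2 ratio 2:1 ⇒ n(H2) = 1.3173 mol.
Reaction (3): H2→Cu ratio 1:1 ⇒ n(Cu) = 1.3173 mol.
Mass of Cu = 1.3173 × 63.55 = 83.717 g.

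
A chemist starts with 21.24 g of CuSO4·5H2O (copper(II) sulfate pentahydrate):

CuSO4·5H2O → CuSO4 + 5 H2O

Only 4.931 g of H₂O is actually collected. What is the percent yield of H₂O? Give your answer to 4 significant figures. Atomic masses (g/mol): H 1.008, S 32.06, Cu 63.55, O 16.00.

64.35 %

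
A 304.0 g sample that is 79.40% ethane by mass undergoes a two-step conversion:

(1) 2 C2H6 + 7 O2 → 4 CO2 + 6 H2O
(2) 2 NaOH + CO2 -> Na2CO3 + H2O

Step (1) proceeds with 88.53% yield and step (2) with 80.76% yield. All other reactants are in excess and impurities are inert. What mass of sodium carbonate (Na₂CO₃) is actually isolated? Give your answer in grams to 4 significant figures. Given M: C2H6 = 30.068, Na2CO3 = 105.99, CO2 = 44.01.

1217 g

Pure C2H6 = 304.0 × 0.7940 = 241.38 g.
n(C2H6) = 241.38 / 30.068 = 8.0277 mol.
Step 1 (C2H6:CO2 = 2:4): theoretical n(CO2) = 16.055 mol; at 88.53% yield, n(CO2) = 14.214 mol.
Step 2 (CO2:Na2CO3 = 1:1): theoretical n(Na2CO3) = 14.214 mol, so theoretical mass = 14.214 × 105.99 = 1506.5 g.
At 80.76% yield, actual mass of Na2CO3 = 1506.5 × 0.8076 = 1216.7 g.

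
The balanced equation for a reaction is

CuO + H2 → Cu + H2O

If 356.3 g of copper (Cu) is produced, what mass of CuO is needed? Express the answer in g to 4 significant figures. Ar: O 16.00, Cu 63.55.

M(Cu) = 63.55 g/mol.
M(CuO) = 63.55 + 16.00 = 79.55 g/mol.
n(Cu) = 356.30 g / 63.55 g/mol = 5.6066 mol.
From the equation the Cu:CuO mole ratio is 1:1, so n(CuO) = 5.6066 × 1/1 = 5.6066 mol.
Mass of CuO = 5.6066 mol × 79.55 g/mol = 446.01 g.

446.0 g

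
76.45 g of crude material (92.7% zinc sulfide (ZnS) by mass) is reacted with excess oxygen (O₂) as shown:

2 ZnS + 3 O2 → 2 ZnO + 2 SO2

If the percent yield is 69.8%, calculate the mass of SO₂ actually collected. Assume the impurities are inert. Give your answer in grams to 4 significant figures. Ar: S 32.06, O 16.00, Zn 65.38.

Pure ZnS available = 76.45 g × 0.927 = 70.869 g.
M(ZnS) = 65.38 + 32.06 = 97.44 g/mol.
M(SO2) = 32.06 + 2(16.00) = 64.06 g/mol.
n(ZnS) = 70.869 g / 97.44 g/mol = 0.72731 mol.
From the equation the ZnS:SO2 mole ratio is 2:2, so n(SO2) = 0.72731 × 2/2 = 0.72731 mol.
Mass of SO2 = 0.72731 mol × 64.06 g/mol = 46.592 g.
Actual mass collected = 46.592 g × 0.698 = 32.521 g.

32.52 g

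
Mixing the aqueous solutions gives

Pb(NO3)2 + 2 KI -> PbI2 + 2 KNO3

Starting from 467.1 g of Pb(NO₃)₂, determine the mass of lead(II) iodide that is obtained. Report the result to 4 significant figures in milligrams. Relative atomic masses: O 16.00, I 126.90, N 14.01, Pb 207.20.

650100 mg

M(Pb(NO3)2) = 207.20 + 2(14.01) + 6(16.00) = 331.22 g/mol.
M(PbI2) = 207.20 + 2(126.90) = 461.00 g/mol.
n(Pb(NO3)2) = 467.10 g / 331.22 g/mol = 1.4102 mol.
From the equation the Pb(NO3)2:PbI2 mole ratio is 1:1, so n(PbI2) = 1.4102 × 1/1 = 1.4102 mol.
Mass of PbI2 = 1.4102 mol × 461.00 g/mol = 650.12 g.
Converting to mg: 650.12 g = 650100 mg.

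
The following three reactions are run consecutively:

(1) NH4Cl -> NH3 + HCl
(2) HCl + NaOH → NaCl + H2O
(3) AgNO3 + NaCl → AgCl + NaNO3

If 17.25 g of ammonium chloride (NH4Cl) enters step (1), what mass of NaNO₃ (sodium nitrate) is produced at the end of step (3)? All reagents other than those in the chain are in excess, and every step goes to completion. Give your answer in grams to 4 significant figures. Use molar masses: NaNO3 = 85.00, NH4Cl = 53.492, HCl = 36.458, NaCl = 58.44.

27.41 g

n(NH4Cl) = 17.25 / 53.492 = 0.32248 mol.
Reaction (1): NH4Cl→HCl ratio 1:1 ⇒ n(HCl) = 0.32248 mol.
Reaction (2): HCl→NaCl ratio 1:1 ⇒ n(NaCl) = 0.32248 mol.
Reaction (3): NaCl→NaNO3 ratio 1:1 ⇒ n(NaNO3) = 0.32248 mol.
Mass of NaNO3 = 0.32248 × 85.00 = 27.411 g.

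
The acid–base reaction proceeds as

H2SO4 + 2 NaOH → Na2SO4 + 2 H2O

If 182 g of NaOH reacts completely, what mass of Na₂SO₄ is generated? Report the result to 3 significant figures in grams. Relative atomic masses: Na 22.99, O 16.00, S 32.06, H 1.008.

M(NaOH) = 22.99 + 16.00 + 1.008 = 39.998 g/mol.
M(Na2SO4) = 2(22.99) + 32.06 + 4(16.00) = 142.04 g/mol.
n(NaOH) = 182.0 g / 39.998 g/mol = 4.550 mol.
From the equation the NaOH:Na2SO4 mole ratio is 2:1, so n(Na2SO4) = 4.550 × 1/2 = 2.275 mol.
Mass of Na2SO4 = 2.275 mol × 142.04 g/mol = 323.2 g.

323 g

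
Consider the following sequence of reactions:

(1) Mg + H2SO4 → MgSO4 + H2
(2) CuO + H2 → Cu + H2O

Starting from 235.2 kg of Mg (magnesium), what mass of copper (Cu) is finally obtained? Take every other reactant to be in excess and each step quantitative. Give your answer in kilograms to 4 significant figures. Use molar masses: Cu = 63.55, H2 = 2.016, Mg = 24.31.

614.8 kg

235.2 kg = 235200 g.
n(Mg) = 235200 / 24.31 = 9675.0 mol.
Step 1 gives a 1:1 ratio of Mg to H2, so n(H2) = 9675.0 mol.
In step 2 the H2:Cu ratio is 1:1, so n(Cu) = 9675.0 mol.
Mass of Cu = 9675.0 × 63.55 = 614850 g = 614.8 kg.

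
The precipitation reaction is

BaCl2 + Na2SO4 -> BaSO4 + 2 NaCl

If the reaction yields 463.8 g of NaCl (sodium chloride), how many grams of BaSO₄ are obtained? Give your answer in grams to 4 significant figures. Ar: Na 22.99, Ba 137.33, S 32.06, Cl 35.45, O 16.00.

926.1 g

M(NaCl) = 22.99 + 35.45 = 58.44 g/mol.
M(BaSO4) = 137.33 + 32.06 + 4(16.00) = 233.39 g/mol.
n(NaCl) = 463.80 g / 58.44 g/mol = 7.9363 mol.
From the equation the NaCl:BaSO4 mole ratio is 2:1, so n(BaSO4) = 7.9363 × 1/2 = 3.9682 mol.
Mass of BaSO4 = 3.9682 mol × 233.39 g/mol = 926.13 g.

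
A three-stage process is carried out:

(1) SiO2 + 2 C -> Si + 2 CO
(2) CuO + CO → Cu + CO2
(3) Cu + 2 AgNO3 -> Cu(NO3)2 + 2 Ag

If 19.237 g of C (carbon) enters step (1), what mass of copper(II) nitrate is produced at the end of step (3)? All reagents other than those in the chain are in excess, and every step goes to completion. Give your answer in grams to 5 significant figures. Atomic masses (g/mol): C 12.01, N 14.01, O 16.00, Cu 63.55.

M(C) = 12.01 g/mol.
M(Cu(NO3)2) = 63.55 + 2(14.01) + 6(16.00) = 187.57 g/mol.
n(C) = 19.237 / 12.01 = 1.60175 mol.
Reaction (1): C→CO ratio 2:2 ⇒ n(CO) = 1.60175 mol.
Reaction (2): CO→Cu ratio 1:1 ⇒ n(Cu) = 1.60175 mol.
Reaction (3): Cu→Cu(NO3)2 ratio 1:1 ⇒ n(Cu(NO3)2) = 1.60175 mol.
Mass of Cu(NO3)2 = 1.60175 × 187.57 = 300.440 g.

300.44 g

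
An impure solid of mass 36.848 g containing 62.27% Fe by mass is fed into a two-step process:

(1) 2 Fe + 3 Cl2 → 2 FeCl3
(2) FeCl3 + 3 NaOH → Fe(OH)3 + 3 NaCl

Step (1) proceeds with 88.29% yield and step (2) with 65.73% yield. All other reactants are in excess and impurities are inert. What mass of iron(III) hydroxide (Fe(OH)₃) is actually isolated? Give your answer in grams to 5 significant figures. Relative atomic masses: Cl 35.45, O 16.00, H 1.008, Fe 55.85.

Pure Fe = 36.848 × 0.6227 = 22.9452 g.
M(Fe) = 55.85 g/mol.
M(Fe(OH)3) = 55.85 + 3(16.00) + 3(1.008) = 106.874 g/mol.
n(Fe) = 22.9452 / 55.85 = 0.410837 mol.
Step 1 (Fe:FeCl3 = 2:2): theoretical n(FeCl3) = 0.410837 mol; at 88.29% yield, n(FeCl3) = 0.362728 mol.
Step 2 (FeCl3:Fe(OH)3 = 1:1): theoretical n(Fe(OH)3) = 0.362728 mol, so theoretical mass = 0.362728 × 106.874 = 38.7662 g.
At 65.73% yield, actual mass of Fe(OH)3 = 38.7662 × 0.6573 = 25.4810 g.

25.481 g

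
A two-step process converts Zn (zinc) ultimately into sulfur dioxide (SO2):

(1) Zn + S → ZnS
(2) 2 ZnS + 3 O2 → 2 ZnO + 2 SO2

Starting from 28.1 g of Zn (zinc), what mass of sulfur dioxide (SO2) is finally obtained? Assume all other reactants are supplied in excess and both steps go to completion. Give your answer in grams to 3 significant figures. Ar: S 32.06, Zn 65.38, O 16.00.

M(Zn) = 65.38 g/mol.
M(SO2) = 32.06 + 2(16.00) = 64.06 g/mol.
n(Zn) = 28.10 / 65.38 = 0.4298 mol.
Step 1 gives a 1:1 ratio of Zn to ZnS, so n(ZnS) = 0.4298 mol.
In step 2 the ZnS:SO2 ratio is 2:2, so n(SO2) = 0.4298 mol.
Mass of SO2 = 0.4298 × 64.06 = 27.53 g.

27.5 g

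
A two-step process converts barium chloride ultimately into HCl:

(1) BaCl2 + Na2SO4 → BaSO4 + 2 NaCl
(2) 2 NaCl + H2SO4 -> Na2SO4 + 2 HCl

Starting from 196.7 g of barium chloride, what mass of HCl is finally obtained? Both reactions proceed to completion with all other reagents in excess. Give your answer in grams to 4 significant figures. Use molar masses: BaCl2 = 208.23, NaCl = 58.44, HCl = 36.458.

n(BaCl2) = 196.70 / 208.23 = 0.94463 mol.
Step 1 gives a 1:2 ratio of BaCl2 to NaCl, so n(NaCl) = 1.8893 mol.
In step 2 the NaCl:HCl ratio is 2:2, so n(HCl) = 1.8893 mol.
Mass of HCl = 1.8893 × 36.458 = 68.879 g.

68.88 g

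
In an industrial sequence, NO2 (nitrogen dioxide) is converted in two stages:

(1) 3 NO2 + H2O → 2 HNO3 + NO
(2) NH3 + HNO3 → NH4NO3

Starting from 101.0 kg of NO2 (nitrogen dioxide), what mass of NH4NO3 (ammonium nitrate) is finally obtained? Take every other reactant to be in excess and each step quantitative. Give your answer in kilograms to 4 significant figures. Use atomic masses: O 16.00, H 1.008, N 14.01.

117.2 kg

M(NO2) = 14.01 + 2(16.00) = 46.01 g/mol.
M(NH4NO3) = 2(14.01) + 4(1.008) + 3(16.00) = 80.052 g/mol.
101.0 kg = 101000 g.
n(NO2) = 101000 / 46.01 = 2195.2 mol.
Step 1 gives a 3:2 ratio of NO2 to HNO3, so n(HNO3) = 1463.4 mol.
In step 2 the HNO3:NH4NO3 ratio is 1:1, so n(NH4NO3) = 1463.4 mol.
Mass of NH4NO3 = 1463.4 × 80.052 = 117150 g = 117.2 kg.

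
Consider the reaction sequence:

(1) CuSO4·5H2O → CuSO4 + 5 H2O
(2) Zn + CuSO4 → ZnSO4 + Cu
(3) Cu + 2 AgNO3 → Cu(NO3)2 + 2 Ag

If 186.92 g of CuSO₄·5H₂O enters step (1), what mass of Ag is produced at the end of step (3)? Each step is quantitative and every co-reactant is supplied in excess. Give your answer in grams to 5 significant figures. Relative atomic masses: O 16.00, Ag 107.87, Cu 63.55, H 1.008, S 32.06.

161.50 g

M(CuSO4·5H2O) = 63.55 + 32.06 + 9(16.00) + 10(1.008) = 249.69 g/mol.
M(Ag) = 107.87 g/mol.
n(CuSO4·5H2O) = 186.92 / 249.69 = 0.748608 mol.
Reaction (1): CuSO4·5H2O→CuSO4 ratio 1:1 ⇒ n(CuSO4) = 0.748608 mol.
Reaction (2): CuSO4→Cu ratio 1:1 ⇒ n(Cu) = 0.748608 mol.
Reaction (3): Cu→Ag ratio 1:2 ⇒ n(Ag) = 1.49722 mol.
Mass of Ag = 1.49722 × 107.87 = 161.505 g.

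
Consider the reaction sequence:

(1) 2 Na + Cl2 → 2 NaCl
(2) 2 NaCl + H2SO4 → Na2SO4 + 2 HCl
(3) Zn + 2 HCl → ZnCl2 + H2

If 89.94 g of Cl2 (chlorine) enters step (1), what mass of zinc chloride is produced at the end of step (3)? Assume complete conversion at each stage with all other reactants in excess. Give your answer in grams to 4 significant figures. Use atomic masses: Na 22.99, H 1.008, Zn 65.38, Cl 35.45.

172.9 g

M(Cl2) = 2(35.45) = 70.90 g/mol.
M(ZnCl2) = 65.38 + 2(35.45) = 136.28 g/mol.
n(Cl2) = 89.94 / 70.90 = 1.2685 mol.
Reaction (1): Cl2→NaCl ratio 1:2 ⇒ n(NaCl) = 2.5371 mol.
Reaction (2): NaCl→HCl ratio 2:2 ⇒ n(HCl) = 2.5371 mol.
Reaction (3): HCl→ZnCl2 ratio 2:1 ⇒ n(ZnCl2) = 1.2685 mol.
Mass of ZnCl2 = 1.2685 × 136.28 = 172.88 g.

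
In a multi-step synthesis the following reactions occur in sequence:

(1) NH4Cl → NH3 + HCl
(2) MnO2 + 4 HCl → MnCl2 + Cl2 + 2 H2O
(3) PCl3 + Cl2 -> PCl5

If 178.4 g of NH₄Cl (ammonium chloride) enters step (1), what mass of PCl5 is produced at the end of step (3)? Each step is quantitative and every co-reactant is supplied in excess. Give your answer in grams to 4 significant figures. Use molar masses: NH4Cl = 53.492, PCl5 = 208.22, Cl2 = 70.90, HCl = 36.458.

173.6 g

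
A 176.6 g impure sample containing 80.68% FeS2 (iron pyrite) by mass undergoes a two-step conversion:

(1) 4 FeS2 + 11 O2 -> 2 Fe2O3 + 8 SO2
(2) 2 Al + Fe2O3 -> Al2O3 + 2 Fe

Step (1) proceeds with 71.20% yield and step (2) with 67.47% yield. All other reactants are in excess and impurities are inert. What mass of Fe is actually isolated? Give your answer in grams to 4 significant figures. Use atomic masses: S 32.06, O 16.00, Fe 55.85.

31.86 g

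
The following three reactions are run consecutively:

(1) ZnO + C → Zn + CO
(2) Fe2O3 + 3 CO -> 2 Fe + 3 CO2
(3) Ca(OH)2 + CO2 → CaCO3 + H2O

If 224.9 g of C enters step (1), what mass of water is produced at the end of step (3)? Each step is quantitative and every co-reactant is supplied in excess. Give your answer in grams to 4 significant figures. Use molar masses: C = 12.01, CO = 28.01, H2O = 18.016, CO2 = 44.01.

337.4 g

n(C) = 224.9 / 12.01 = 18.726 mol.
Reaction (1): C→CO ratio 1:1 ⇒ n(CO) = 18.726 mol.
Reaction (2): CO→CO2 ratio 3:3 ⇒ n(CO2) = 18.726 mol.
Reaction (3): CO2→H2O ratio 1:1 ⇒ n(H2O) = 18.726 mol.
Mass of H2O = 18.726 × 18.016 = 337.37 g.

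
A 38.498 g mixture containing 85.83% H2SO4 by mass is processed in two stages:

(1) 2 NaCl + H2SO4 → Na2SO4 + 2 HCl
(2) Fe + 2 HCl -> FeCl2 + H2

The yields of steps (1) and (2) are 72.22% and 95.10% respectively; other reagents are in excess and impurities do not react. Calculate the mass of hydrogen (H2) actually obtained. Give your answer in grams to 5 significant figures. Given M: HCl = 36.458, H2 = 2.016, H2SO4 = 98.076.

0.46649 g

Pure H2SO4 = 38.498 × 0.8583 = 33.0428 g.
n(H2SO4) = 33.0428 / 98.076 = 0.336910 mol.
Step 1 (H2SO4:HCl = 1:2): theoretical n(HCl) = 0.673821 mol; at 72.22% yield, n(HCl) = 0.486634 mol.
Step 2 (HCl:H2 = 2:1): theoretical n(H2) = 0.243317 mol, so theoretical mass = 0.243317 × 2.016 = 0.490527 g.
At 95.10% yield, actual mass of H2 = 0.490527 × 0.9510 = 0.466491 g.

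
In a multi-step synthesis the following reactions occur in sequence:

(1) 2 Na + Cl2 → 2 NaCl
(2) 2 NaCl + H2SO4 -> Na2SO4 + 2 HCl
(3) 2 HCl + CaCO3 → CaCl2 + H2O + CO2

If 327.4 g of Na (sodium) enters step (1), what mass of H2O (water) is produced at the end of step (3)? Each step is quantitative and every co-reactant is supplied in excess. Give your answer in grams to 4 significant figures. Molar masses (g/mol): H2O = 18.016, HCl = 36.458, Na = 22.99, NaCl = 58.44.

n(Na) = 327.4 / 22.99 = 14.241 mol.
Reaction (1): Na→NaCl ratio 2:2 ⇒ n(NaCl) = 14.241 mol.
Reaction (2): NaCl→HCl ratio 2:2 ⇒ n(HCl) = 14.241 mol.
Reaction (3): HCl→H2O ratio 2:1 ⇒ n(H2O) = 7.1205 mol.
Mass of H2O = 7.1205 × 18.016 = 128.28 g.

128.3 g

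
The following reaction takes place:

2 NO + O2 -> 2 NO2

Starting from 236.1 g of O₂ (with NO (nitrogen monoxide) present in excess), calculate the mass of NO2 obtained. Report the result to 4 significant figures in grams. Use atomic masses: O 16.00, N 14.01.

678.9 g

M(O2) = 2(16.00) = 32.00 g/mol.
M(NO2) = 14.01 + 2(16.00) = 46.01 g/mol.
n(O2) = 236.10 g / 32.00 g/mol = 7.3781 mol.
From the equation the O2:NO2 mole ratio is 1:2, so n(NO2) = 7.3781 × 2/1 = 14.756 mol.
Mass of NO2 = 14.756 mol × 46.01 g/mol = 678.94 g.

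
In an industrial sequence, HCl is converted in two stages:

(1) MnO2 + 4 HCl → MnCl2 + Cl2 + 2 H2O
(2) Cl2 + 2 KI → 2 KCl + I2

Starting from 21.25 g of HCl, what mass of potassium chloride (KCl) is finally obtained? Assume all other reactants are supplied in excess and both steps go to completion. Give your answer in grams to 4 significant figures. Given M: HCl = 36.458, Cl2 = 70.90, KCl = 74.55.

n(HCl) = 21.250 / 36.458 = 0.58286 mol.
Step 1 gives a 4:1 ratio of HCl to Cl2, so n(Cl2) = 0.14572 mol.
In step 2 the Cl2:KCl ratio is 1:2, so n(KCl) = 0.29143 mol.
Mass of KCl = 0.29143 × 74.55 = 21.726 g.

21.73 g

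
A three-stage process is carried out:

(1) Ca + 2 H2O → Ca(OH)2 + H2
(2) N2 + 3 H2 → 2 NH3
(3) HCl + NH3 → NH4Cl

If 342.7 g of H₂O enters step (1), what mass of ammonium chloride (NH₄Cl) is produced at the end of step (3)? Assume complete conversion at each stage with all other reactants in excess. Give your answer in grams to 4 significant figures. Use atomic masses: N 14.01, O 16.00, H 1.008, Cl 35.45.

M(H2O) = 2(1.008) + 16.00 = 18.016 g/mol.
M(NH4Cl) = 14.01 + 4(1.008) + 35.45 = 53.492 g/mol.
n(H2O) = 342.7 / 18.016 = 19.022 mol.
Reaction (1): H2O→H2 ratio 2:1 ⇒ n(H2) = 9.5110 mol.
Reaction (2): H2→NH3 ratio 3:2 ⇒ n(NH3) = 6.3407 mol.
Reaction (3): NH3→NH4Cl ratio 1:1 ⇒ n(NH4Cl) = 6.3407 mol.
Mass of NH4Cl = 6.3407 × 53.492 = 339.17 g.

339.2 g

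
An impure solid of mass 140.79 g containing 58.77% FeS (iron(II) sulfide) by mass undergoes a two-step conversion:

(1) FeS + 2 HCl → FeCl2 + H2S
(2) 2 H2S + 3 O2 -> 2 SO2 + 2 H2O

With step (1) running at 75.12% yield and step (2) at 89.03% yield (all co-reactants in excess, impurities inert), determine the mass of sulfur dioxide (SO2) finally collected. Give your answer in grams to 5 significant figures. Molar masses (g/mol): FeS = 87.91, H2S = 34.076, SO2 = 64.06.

Pure FeS = 140.79 × 0.5877 = 82.7423 g.
n(FeS) = 82.7423 / 87.91 = 0.941216 mol.
Step 1 (FeS:H2S = 1:1): theoretical n(H2S) = 0.941216 mol; at 75.12% yield, n(H2S) = 0.707041 mol.
Step 2 (H2S:SO2 = 2:2): theoretical n(SO2) = 0.707041 mol, so theoretical mass = 0.707041 × 64.06 = 45.2931 g.
At 89.03% yield, actual mass of SO2 = 45.2931 × 0.8903 = 40.3244 g.

40.324 g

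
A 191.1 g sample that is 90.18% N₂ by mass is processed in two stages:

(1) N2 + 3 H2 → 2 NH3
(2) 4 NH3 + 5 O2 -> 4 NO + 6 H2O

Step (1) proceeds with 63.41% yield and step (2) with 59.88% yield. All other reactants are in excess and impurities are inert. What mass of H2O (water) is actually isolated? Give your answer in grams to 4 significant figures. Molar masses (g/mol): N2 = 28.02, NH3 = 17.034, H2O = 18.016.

126.2 g

Pure N2 = 191.1 × 0.9018 = 172.33 g.
n(N2) = 172.33 / 28.02 = 6.1504 mol.
Step 1 (N2:NH3 = 1:2): theoretical n(NH3) = 12.301 mol; at 63.41% yield, n(NH3) = 7.7999 mol.
Step 2 (NH3:H2O = 4:6): theoretical n(H2O) = 11.700 mol, so theoretical mass = 11.700 × 18.016 = 210.79 g.
At 59.88% yield, actual mass of H2O = 210.79 × 0.5988 = 126.22 g.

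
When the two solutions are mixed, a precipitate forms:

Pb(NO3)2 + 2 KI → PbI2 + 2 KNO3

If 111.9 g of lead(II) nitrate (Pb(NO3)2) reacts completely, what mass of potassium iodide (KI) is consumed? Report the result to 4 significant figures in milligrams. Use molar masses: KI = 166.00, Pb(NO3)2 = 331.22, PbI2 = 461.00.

n(Pb(NO3)2) = 111.90 g / 331.22 g/mol = 0.33784 mol.
From the equation the Pb(NO3)2:KI mole ratio is 1:2, so n(KI) = 0.33784 × 2/1 = 0.67568 mol.
Mass of KI = 0.67568 mol × 166.00 g/mol = 112.16 g.
Converting to mg: 112.16 g = 112200 mg.

112200 mg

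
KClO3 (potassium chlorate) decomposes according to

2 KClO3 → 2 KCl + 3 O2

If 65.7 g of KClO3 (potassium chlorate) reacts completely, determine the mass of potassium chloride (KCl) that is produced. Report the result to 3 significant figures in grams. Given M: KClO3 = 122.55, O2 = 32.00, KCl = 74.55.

n(KClO3) = 65.70 g / 122.55 g/mol = 0.5361 mol.
From the equation the KClO3:KCl mole ratio is 2:2, so n(KCl) = 0.5361 × 2/2 = 0.5361 mol.
Mass of KCl = 0.5361 mol × 74.55 g/mol = 39.97 g.

40.0 g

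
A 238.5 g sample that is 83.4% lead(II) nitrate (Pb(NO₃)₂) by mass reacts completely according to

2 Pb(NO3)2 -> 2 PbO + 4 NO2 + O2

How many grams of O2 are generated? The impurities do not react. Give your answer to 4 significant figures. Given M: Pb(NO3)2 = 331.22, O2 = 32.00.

9.609 g

Mass of pure Pb(NO3)2 = 238.5 g × 0.834 = 198.91 g.
n(Pb(NO3)2) = 198.91 g / 331.22 g/mol = 0.60053 mol.
From the equation the Pb(NO3)2:O2 mole ratio is 2:1, so n(O2) = 0.60053 × 1/2 = 0.30027 mol.
Mass of O2 = 0.30027 mol × 32.00 g/mol = 9.6086 g.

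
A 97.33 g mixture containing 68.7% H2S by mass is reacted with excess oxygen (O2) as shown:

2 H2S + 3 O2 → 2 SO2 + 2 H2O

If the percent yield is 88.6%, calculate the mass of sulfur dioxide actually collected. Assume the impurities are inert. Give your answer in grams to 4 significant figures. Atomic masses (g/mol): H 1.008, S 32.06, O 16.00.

Pure H2S available = 97.33 g × 0.687 = 66.866 g.
M(H2S) = 2(1.008) + 32.06 = 34.076 g/mol.
M(SO2) = 32.06 + 2(16.00) = 64.06 g/mol.
n(H2S) = 66.866 g / 34.076 g/mol = 1.9623 mol.
From the equation the H2S:SO2 mole ratio is 2:2, so n(SO2) = 1.9623 × 2/2 = 1.9623 mol.
Mass of SO2 = 1.9623 mol × 64.06 g/mol = 125.70 g.
Actual mass collected = 125.70 g × 0.886 = 111.37 g.

111.4 g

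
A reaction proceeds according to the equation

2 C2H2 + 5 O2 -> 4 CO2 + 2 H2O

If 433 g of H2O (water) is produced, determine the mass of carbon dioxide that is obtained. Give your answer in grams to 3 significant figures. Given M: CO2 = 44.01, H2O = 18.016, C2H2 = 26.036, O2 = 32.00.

n(H2O) = 433.0 g / 18.016 g/mol = 24.03 mol.
From the equation the H2O:CO2 mole ratio is 2:4, so n(CO2) = 24.03 × 4/2 = 48.07 mol.
Mass of CO2 = 48.07 mol × 44.01 g/mol = 2115 g.

2120 g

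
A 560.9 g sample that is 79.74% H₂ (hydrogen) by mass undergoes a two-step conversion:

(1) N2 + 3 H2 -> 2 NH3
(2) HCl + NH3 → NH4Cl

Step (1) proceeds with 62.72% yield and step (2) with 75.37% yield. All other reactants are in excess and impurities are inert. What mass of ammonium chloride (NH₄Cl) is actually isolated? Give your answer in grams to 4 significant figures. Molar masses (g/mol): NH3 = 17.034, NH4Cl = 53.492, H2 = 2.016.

3740 g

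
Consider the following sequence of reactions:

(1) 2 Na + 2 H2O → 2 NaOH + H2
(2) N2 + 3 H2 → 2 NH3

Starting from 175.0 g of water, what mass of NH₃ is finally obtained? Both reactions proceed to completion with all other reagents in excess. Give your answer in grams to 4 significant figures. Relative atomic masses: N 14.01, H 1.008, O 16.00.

55.15 g

M(H2O) = 2(1.008) + 16.00 = 18.016 g/mol.
M(NH3) = 14.01 + 3(1.008) = 17.034 g/mol.
n(H2O) = 175.00 / 18.016 = 9.7136 mol.
Step 1 gives a 2:1 ratio of H2O to H2, so n(H2) = 4.8568 mol.
In step 2 the H2:NH3 ratio is 3:2, so n(NH3) = 3.2379 mol.
Mass of NH3 = 3.2379 × 17.034 = 55.154 g.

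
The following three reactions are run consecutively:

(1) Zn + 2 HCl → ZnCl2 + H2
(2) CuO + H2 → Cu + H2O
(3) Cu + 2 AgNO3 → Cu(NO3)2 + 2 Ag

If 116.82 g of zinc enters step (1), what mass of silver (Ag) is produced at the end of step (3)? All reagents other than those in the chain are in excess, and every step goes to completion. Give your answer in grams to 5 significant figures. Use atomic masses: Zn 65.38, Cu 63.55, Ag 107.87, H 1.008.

M(Zn) = 65.38 g/mol.
M(Ag) = 107.87 g/mol.
n(Zn) = 116.82 / 65.38 = 1.78678 mol.
Reaction (1): Zn→H2 ratio 1:1 ⇒ n(H2) = 1.78678 mol.
Reaction (2): H2→Cu ratio 1:1 ⇒ n(Cu) = 1.78678 mol.
Reaction (3): Cu→Ag ratio 1:2 ⇒ n(Ag) = 3.57357 mol.
Mass of Ag = 3.57357 × 107.87 = 385.481 g.

385.48 g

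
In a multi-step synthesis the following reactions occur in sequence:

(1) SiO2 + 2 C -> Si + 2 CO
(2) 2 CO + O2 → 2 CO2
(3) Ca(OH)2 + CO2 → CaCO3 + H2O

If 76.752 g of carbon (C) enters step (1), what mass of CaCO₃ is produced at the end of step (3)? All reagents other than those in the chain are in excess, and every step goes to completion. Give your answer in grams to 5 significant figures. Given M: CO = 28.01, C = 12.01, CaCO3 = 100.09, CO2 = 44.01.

639.64 g

n(C) = 76.752 / 12.01 = 6.39067 mol.
Reaction (1): C→CO ratio 2:2 ⇒ n(CO) = 6.39067 mol.
Reaction (2): CO→CO2 ratio 2:2 ⇒ n(CO2) = 6.39067 mol.
Reaction (3): CO2→CaCO3 ratio 1:1 ⇒ n(CaCO3) = 6.39067 mol.
Mass of CaCO3 = 6.39067 × 100.09 = 639.643 g.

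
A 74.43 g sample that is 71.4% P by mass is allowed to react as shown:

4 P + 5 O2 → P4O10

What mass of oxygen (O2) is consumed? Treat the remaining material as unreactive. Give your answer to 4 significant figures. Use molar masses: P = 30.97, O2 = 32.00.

Mass of pure P = 74.43 g × 0.714 = 53.143 g.
n(P) = 53.143 g / 30.97 g/mol = 1.7160 mol.
From the equation the P:O2 mole ratio is 4:5, so n(O2) = 1.7160 × 5/4 = 2.1449 mol.
Mass of O2 = 2.1449 mol × 32.00 g/mol = 68.638 g.

68.64 g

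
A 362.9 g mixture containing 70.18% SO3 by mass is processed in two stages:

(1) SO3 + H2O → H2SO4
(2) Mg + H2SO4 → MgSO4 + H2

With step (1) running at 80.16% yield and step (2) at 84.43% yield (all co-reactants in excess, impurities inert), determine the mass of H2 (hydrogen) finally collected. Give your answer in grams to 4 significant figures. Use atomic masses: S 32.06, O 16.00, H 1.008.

4.340 g

Pure SO3 = 362.9 × 0.7018 = 254.68 g.
M(SO3) = 32.06 + 3(16.00) = 80.06 g/mol.
M(H2) = 2(1.008) = 2.016 g/mol.
n(SO3) = 254.68 / 80.06 = 3.1812 mol.
Step 1 (SO3:H2SO4 = 1:1): theoretical n(H2SO4) = 3.1812 mol; at 80.16% yield, n(H2SO4) = 2.5500 mol.
Step 2 (H2SO4:H2 = 1:1): theoretical n(H2) = 2.5500 mol, so theoretical mass = 2.5500 × 2.016 = 5.1408 g.
At 84.43% yield, actual mass of H2 = 5.1408 × 0.8443 = 4.3404 g.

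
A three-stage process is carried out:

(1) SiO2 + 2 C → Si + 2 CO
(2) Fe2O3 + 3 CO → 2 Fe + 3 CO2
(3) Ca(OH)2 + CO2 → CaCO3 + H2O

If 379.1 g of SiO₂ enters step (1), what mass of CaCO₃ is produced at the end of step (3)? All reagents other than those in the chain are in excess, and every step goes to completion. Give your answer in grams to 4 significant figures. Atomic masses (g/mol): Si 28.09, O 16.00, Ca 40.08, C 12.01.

1263 g

M(SiO2) = 28.09 + 2(16.00) = 60.09 g/mol.
M(CaCO3) = 40.08 + 12.01 + 3(16.00) = 100.09 g/mol.
n(SiO2) = 379.1 / 60.09 = 6.3089 mol.
Reaction (1): SiO2→CO ratio 1:2 ⇒ n(CO) = 12.618 mol.
Reaction (2): CO→CO2 ratio 3:3 ⇒ n(CO2) = 12.618 mol.
Reaction (3): CO2→CaCO3 ratio 1:1 ⇒ n(CaCO3) = 12.618 mol.
Mass of CaCO3 = 12.618 × 100.09 = 1262.9 g.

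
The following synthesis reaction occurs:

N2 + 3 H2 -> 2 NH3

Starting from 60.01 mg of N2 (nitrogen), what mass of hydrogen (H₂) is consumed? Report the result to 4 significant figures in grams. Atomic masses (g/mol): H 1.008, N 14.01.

M(N2) = 2(14.01) = 28.02 g/mol.
M(H2) = 2(1.008) = 2.016 g/mol.
Convert: 60.01 mg = 0.060010 g.
n(N2) = 0.060010 g / 28.02 g/mol = 0.0021417 mol.
From the equation the N2:H2 mole ratio is 1:3, so n(H2) = 0.0021417 × 3/1 = 0.0064251 mol.
Mass of H2 = 0.0064251 mol × 2.016 g/mol = 0.012953 g.

0.01295 g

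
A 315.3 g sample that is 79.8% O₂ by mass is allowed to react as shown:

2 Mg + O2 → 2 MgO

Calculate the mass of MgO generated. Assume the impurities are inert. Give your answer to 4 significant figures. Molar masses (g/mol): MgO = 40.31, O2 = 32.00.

633.9 g

Mass of pure O2 = 315.3 g × 0.798 = 251.61 g.
n(O2) = 251.61 g / 32.00 g/mol = 7.8628 mol.
From the equation the O2:MgO mole ratio is 1:2, so n(MgO) = 7.8628 × 2/1 = 15.726 mol.
Mass of MgO = 15.726 mol × 40.31 g/mol = 633.90 g.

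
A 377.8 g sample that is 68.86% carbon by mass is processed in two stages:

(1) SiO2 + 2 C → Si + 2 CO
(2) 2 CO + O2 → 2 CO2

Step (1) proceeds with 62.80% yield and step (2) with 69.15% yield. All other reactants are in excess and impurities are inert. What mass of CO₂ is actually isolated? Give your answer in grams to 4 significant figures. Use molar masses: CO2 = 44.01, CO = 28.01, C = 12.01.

414.0 g

Pure C = 377.8 × 0.6886 = 260.15 g.
n(C) = 260.15 / 12.01 = 21.661 mol.
Step 1 (C:CO = 2:2): theoretical n(CO) = 21.661 mol; at 62.80% yield, n(CO) = 13.603 mol.
Step 2 (CO:CO2 = 2:2): theoretical n(CO2) = 13.603 mol, so theoretical mass = 13.603 × 44.01 = 598.68 g.
At 69.15% yield, actual mass of CO2 = 598.68 × 0.6915 = 413.99 g.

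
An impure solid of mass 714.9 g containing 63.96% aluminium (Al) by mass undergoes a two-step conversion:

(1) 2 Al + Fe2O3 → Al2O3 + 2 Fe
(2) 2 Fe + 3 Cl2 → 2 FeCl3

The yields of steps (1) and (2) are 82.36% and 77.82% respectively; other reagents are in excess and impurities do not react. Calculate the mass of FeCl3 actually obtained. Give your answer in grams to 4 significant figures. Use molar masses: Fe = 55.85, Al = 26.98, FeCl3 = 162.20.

Pure Al = 714.9 × 0.6396 = 457.25 g.
n(Al) = 457.25 / 26.98 = 16.948 mol.
Step 1 (Al:Fe = 2:2): theoretical n(Fe) = 16.948 mol; at 82.36% yield, n(Fe) = 13.958 mol.
Step 2 (Fe:FeCl3 = 2:2): theoretical n(FeCl3) = 13.958 mol, so theoretical mass = 13.958 × 162.20 = 2264.0 g.
At 77.82% yield, actual mass of FeCl3 = 2264.0 × 0.7782 = 1761.9 g.

1762 g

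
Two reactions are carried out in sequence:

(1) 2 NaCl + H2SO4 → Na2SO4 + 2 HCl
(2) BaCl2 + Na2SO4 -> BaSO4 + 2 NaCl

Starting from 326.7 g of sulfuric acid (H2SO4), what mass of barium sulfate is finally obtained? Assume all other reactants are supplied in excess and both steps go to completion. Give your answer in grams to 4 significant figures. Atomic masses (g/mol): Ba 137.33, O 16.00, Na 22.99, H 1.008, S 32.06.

M(H2SO4) = 2(1.008) + 32.06 + 4(16.00) = 98.076 g/mol.
M(BaSO4) = 137.33 + 32.06 + 4(16.00) = 233.39 g/mol.
n(H2SO4) = 326.70 / 98.076 = 3.3311 mol.
Step 1 gives a 1:1 ratio of H2SO4 to Na2SO4, so n(Na2SO4) = 3.3311 mol.
In step 2 the Na2SO4:BaSO4 ratio is 1:1, so n(BaSO4) = 3.3311 mol.
Mass of BaSO4 = 3.3311 × 233.39 = 777.44 g.

777.4 g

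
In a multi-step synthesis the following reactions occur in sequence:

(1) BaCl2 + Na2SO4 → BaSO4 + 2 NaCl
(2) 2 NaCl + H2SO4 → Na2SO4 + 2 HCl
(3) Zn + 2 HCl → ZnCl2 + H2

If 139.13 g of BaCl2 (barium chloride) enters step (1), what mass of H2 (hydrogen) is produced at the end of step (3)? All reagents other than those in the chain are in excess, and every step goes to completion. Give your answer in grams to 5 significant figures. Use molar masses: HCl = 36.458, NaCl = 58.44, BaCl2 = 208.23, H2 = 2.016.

n(BaCl2) = 139.13 / 208.23 = 0.668155 mol.
Reaction (1): BaCl2→NaCl ratio 1:2 ⇒ n(NaCl) = 1.33631 mol.
Reaction (2): NaCl→HCl ratio 2:2 ⇒ n(HCl) = 1.33631 mol.
Reaction (3): HCl→H2 ratio 2:1 ⇒ n(H2) = 0.668155 mol.
Mass of H2 = 0.668155 × 2.016 = 1.34700 g.

1.3470 g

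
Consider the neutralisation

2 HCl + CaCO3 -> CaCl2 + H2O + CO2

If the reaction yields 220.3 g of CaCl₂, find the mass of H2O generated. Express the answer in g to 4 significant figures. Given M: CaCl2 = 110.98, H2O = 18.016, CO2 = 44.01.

35.76 g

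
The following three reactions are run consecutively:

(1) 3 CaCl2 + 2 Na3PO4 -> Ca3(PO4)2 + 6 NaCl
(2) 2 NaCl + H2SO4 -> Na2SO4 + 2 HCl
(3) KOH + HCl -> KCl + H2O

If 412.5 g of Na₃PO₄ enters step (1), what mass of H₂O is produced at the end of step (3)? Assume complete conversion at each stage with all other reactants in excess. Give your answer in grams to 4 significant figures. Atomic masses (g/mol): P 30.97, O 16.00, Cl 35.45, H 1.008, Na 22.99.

136.0 g

M(Na3PO4) = 3(22.99) + 30.97 + 4(16.00) = 163.94 g/mol.
M(H2O) = 2(1.008) + 16.00 = 18.016 g/mol.
n(Na3PO4) = 412.5 / 163.94 = 2.5162 mol.
Reaction (1): Na3PO4→NaCl ratio 2:6 ⇒ n(NaCl) = 7.5485 mol.
Reaction (2): NaCl→HCl ratio 2:2 ⇒ n(HCl) = 7.5485 mol.
Reaction (3): HCl→H2O ratio 1:1 ⇒ n(H2O) = 7.5485 mol.
Mass of H2O = 7.5485 × 18.016 = 135.99 g.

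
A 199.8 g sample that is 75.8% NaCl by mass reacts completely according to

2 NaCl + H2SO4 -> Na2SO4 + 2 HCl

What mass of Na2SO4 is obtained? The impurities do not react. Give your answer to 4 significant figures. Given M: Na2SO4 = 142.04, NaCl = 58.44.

Mass of pure NaCl = 199.8 g × 0.758 = 151.45 g.
n(NaCl) = 151.45 g / 58.44 g/mol = 2.5915 mol.
From the equation the NaCl:Na2SO4 mole ratio is 2:1, so n(Na2SO4) = 2.5915 × 1/2 = 1.2958 mol.
Mass of Na2SO4 = 1.2958 mol × 142.04 g/mol = 184.05 g.

184.0 g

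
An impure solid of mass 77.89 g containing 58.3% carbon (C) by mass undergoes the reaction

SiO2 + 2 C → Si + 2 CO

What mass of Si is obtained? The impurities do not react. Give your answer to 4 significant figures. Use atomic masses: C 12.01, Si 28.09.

Mass of pure C = 77.89 g × 0.583 = 45.410 g.
M(C) = 12.01 g/mol.
M(Si) = 28.09 g/mol.
n(C) = 45.410 g / 12.01 g/mol = 3.7810 mol.
From the equation the C:Si mole ratio is 2:1, so n(Si) = 3.7810 × 1/2 = 1.8905 mol.
Mass of Si = 1.8905 mol × 28.09 g/mol = 53.104 g.

53.10 g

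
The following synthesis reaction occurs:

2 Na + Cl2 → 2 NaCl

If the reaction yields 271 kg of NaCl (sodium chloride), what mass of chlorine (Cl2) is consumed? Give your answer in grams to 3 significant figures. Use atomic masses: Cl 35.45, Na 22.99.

164000 g

M(NaCl) = 22.99 + 35.45 = 58.44 g/mol.
M(Cl2) = 2(35.45) = 70.90 g/mol.
Convert: 271 kg = 271000 g.
n(NaCl) = 271000 g / 58.44 g/mol = 4637 mol.
From the equation the NaCl:Cl2 mole ratio is 2:1, so n(Cl2) = 4637 × 1/2 = 2319 mol.
Mass of Cl2 = 2319 mol × 70.90 g/mol = 164400 g.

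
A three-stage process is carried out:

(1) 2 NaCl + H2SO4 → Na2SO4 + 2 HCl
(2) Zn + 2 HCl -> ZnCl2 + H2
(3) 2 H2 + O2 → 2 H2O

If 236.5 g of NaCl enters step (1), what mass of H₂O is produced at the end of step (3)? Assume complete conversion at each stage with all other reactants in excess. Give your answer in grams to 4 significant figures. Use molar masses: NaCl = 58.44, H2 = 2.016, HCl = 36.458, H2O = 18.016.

36.45 g

n(NaCl) = 236.5 / 58.44 = 4.0469 mol.
Reaction (1): NaCl→HCl ratio 2:2 ⇒ n(HCl) = 4.0469 mol.
Reaction (2): HCl→H2 ratio 2:1 ⇒ n(H2) = 2.0234 mol.
Reaction (3): H2→H2O ratio 2:2 ⇒ n(H2O) = 2.0234 mol.
Mass of H2O = 2.0234 × 18.016 = 36.454 g.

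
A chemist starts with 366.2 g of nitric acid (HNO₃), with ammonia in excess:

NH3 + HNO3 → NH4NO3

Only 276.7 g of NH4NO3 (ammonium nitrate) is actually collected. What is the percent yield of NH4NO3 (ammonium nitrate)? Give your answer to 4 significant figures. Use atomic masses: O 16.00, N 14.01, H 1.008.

59.48 %

M(HNO3) = 1.008 + 14.01 + 3(16.00) = 63.018 g/mol.
M(NH4NO3) = 2(14.01) + 4(1.008) + 3(16.00) = 80.052 g/mol.
n(HNO3) = 366.20 g / 63.018 g/mol = 5.8110 mol.
From the equation the HNO3:NH4NO3 mole ratio is 1:1, so n(NH4NO3) = 5.8110 × 1/1 = 5.8110 mol.
Mass of NH4NO3 = 5.8110 mol × 80.052 g/mol = 465.19 g.
This is the theoretical yield. Percent yield = 276.7 g / 465.19 g × 100% = 59.482%.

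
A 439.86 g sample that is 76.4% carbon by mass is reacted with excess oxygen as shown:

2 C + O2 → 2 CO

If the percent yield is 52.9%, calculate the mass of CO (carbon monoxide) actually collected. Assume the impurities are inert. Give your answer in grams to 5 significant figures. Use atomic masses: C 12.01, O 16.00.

Pure C available = 439.86 g × 0.764 = 336.053 g.
M(C) = 12.01 g/mol.
M(CO) = 12.01 + 16.00 = 28.01 g/mol.
n(C) = 336.053 g / 12.01 g/mol = 27.9811 mol.
From the equation the C:CO mole ratio is 2:2, so n(CO) = 27.9811 × 2/2 = 27.9811 mol.
Mass of CO = 27.9811 mol × 28.01 g/mol = 783.751 g.
Actual mass collected = 783.751 g × 0.529 = 414.604 g.

414.60 g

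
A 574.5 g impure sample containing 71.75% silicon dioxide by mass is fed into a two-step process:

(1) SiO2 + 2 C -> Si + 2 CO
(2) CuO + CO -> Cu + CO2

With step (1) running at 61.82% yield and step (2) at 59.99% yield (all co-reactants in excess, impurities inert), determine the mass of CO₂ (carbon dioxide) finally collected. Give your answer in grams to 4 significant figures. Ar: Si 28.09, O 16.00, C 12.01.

223.9 g

Pure SiO2 = 574.5 × 0.7175 = 412.20 g.
M(SiO2) = 28.09 + 2(16.00) = 60.09 g/mol.
M(CO2) = 12.01 + 2(16.00) = 44.01 g/mol.
n(SiO2) = 412.20 / 60.09 = 6.8598 mol.
Step 1 (SiO2:CO = 1:2): theoretical n(CO) = 13.720 mol; at 61.82% yield, n(CO) = 8.4814 mol.
Step 2 (CO:CO2 = 1:1): theoretical n(CO2) = 8.4814 mol, so theoretical mass = 8.4814 × 44.01 = 373.27 g.
At 59.99% yield, actual mass of CO2 = 373.27 × 0.5999 = 223.92 g.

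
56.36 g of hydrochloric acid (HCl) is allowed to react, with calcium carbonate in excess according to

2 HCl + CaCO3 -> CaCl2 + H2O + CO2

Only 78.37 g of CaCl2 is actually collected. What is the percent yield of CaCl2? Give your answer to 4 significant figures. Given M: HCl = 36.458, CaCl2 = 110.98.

91.36 %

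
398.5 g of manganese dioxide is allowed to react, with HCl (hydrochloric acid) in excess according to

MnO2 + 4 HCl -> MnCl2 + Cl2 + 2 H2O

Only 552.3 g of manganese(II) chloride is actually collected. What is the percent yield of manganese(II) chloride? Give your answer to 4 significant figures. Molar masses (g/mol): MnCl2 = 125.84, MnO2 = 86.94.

95.75 %

n(MnO2) = 398.50 g / 86.94 g/mol = 4.5836 mol.
From the equation the MnO2:MnCl2 mole ratio is 1:1, so n(MnCl2) = 4.5836 × 1/1 = 4.5836 mol.
Mass of MnCl2 = 4.5836 mol × 125.84 g/mol = 576.80 g.
This is the theoretical yield. Percent yield = 552.3 g / 576.80 g × 100% = 95.752%.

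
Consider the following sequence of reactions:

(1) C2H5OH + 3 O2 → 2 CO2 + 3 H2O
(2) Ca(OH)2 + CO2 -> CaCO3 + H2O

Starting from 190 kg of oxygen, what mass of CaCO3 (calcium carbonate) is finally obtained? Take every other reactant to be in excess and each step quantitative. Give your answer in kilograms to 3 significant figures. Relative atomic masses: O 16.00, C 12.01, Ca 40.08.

M(O2) = 2(16.00) = 32.00 g/mol.
M(CaCO3) = 40.08 + 12.01 + 3(16.00) = 100.09 g/mol.
190 kg = 190000 g.
n(O2) = 190000 / 32.00 = 5938 mol.
Step 1 gives a 3:2 ratio of O2 to CO2, so n(CO2) = 3958 mol.
In step 2 the CO2:CaCO3 ratio is 1:1, so n(CaCO3) = 3958 mol.
Mass of CaCO3 = 3958 × 100.09 = 396200 g = 396 kg.

396 kg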